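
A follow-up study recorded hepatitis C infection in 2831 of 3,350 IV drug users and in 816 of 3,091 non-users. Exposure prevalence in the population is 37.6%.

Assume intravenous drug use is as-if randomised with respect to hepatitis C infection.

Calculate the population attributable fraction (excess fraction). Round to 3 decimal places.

p₁ = P(outcome | exposed) = 2831/3350 = 0.84507
p₀ = P(outcome | unexposed) = 816/3091 = 0.26399
Overall risk P(Y=1) = π·p₁ + (1−π)·p₀ = 0.376×0.84507 + 0.624×0.26399 = 0.48248.
Under exogeneity, PAF = [P(Y=1) − p₀] / P(Y=1).
PAF = (0.48248 − 0.26399) / 0.48248 ≈ 0.4528

PAF ≈ 0.453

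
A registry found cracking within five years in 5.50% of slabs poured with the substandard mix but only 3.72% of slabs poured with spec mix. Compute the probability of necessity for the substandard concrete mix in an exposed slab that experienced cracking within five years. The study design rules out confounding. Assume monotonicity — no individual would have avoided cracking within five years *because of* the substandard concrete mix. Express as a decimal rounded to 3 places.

p₁ = 0.055, p₀ = 0.0372.
Under exogeneity and monotonicity, PN = (p₁ − p₀) / p₁.
PN = (0.055 − 0.0372) / 0.055 = 0.0178 / 0.055 ≈ 0.3236

PN ≈ 0.324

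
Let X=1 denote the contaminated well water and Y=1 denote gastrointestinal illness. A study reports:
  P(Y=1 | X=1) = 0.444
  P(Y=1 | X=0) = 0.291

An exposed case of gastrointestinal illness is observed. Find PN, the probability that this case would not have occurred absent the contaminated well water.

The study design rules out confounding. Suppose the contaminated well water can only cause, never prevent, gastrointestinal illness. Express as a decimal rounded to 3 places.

Let p₁ = 0.444, p₀ = 0.291.
Under exogeneity and monotonicity, PN = (p₁ − p₀) / p₁.
PN = (0.444 − 0.291) / 0.444 = 0.153 / 0.444 ≈ 0.3446

PN ≈ 0.345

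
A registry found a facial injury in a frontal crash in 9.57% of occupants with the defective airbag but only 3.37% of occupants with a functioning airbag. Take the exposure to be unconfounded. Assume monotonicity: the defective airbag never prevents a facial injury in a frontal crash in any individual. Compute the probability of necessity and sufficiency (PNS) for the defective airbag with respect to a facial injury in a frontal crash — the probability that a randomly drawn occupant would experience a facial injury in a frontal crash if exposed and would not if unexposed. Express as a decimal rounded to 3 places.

p₁ = 0.0957, p₀ = 0.0337.
Under exogeneity and monotonicity, PNS = p₁ − p₀.
PNS = 0.0957 − 0.0337 = 0.062

PNS ≈ 0.062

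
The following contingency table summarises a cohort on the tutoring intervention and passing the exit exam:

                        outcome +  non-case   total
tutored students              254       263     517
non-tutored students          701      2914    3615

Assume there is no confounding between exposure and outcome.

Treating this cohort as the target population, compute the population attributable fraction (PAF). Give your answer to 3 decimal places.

PAF ≈ 0.161

p₁ = P(outcome | exposed) = 254/517 = 0.4913
p₀ = P(outcome | unexposed) = 701/3615 = 0.19391
Exposure prevalence π = 517/4132 = 0.12512; overall risk P(Y=1) = 0.23112.
Under exogeneity, PAF = [P(Y=1) − p₀]/P(Y=1).
PAF = (0.23112 − 0.19391) / 0.23112 ≈ 0.1610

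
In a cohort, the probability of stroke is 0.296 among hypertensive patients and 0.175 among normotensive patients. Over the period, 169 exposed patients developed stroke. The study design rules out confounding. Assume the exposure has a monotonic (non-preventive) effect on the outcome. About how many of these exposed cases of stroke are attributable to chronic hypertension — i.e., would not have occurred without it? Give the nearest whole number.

about 69 cases

Let p₁ = 0.296, p₀ = 0.175.
PN = (p₁ − p₀)/p₁ = (0.296 − 0.175) / 0.296 ≈ 0.40878.
Attributable cases ≈ PN × (exposed cases) = 0.40878 × 169 ≈ 69.08.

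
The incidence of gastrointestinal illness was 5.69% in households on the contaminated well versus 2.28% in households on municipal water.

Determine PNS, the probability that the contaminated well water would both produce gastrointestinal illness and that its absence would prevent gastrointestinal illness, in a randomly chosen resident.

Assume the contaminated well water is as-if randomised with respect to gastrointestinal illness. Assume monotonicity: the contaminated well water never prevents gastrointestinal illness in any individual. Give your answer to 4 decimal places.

p₁ = 0.0569, p₀ = 0.0228.
Under exogeneity and monotonicity, PNS = p₁ − p₀.
PNS = 0.0569 − 0.0228 = 0.0341

PNS ≈ 0.0341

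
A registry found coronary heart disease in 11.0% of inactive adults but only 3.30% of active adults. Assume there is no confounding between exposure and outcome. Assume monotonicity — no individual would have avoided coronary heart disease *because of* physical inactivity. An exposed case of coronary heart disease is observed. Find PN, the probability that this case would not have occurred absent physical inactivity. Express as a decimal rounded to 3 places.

PN ≈ 0.700

p₁ = 0.11, p₀ = 0.033.
Under exogeneity and monotonicity, PN = (p₁ − p₀) / p₁.
PN = (0.11 − 0.033) / 0.11 = 0.077 / 0.11 ≈ 0.7000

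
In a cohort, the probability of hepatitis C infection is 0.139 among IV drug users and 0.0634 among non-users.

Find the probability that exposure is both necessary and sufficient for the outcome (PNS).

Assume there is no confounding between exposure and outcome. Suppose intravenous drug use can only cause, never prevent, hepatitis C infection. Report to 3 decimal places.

PNS ≈ 0.076

Let p₁ = 0.139, p₀ = 0.0634.
Under exogeneity and monotonicity, PNS = p₁ − p₀.
PNS = 0.139 − 0.0634 = 0.0756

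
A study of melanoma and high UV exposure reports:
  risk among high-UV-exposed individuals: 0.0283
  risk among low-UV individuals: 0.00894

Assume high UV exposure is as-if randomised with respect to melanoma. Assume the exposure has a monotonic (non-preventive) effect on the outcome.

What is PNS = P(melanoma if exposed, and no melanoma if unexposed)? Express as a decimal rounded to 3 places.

Let p₁ = 0.0283, p₀ = 0.00894.
Under exogeneity and monotonicity, PNS = p₁ − p₀.
PNS = 0.0283 − 0.00894 = 0.01936

PNS ≈ 0.019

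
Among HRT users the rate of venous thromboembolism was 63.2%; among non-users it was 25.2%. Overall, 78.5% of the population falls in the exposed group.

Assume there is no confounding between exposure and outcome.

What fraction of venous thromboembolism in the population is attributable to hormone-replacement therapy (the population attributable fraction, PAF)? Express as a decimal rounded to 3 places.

PAF ≈ 0.542

p₁ = 0.632, p₀ = 0.252.
Overall risk P(Y=1) = π·p₁ + (1−π)·p₀ = 0.785×0.632 + 0.215×0.252 = 0.5503.
Under exogeneity, PAF = [P(Y=1) − p₀] / P(Y=1).
PAF = (0.5503 − 0.252) / 0.5503 ≈ 0.5421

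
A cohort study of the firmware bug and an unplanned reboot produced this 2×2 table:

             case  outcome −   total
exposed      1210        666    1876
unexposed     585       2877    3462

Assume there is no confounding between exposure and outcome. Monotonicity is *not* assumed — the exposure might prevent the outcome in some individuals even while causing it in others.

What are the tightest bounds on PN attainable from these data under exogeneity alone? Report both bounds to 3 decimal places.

p₁ = P(outcome | exposed) = 1210/1876 = 0.64499
p₀ = P(outcome | unexposed) = 585/3462 = 0.16898
Under exogeneity alone the bounds on PN are max{0,(p₁−p₀)/p₁} ≤ PN ≤ min{1,(1−p₀)/p₁}.
  lower = (p₁ − p₀)/p₁ = 0.47601 / 0.64499 ≈ 0.7380
  upper = min{1, (1 − p₀)/p₁} = 0.83102 / 0.64499 ≈ 1.2884 → capped at 1

0.738 ≤ PN ≤ 1.000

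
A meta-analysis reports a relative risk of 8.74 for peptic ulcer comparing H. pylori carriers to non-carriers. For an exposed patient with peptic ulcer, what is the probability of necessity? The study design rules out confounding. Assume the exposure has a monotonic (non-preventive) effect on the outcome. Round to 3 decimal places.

Under exogeneity and monotonicity, PN = (RR − 1) / RR = 1 − 1/RR.
PN = (8.74 − 1) / 8.74 = 7.74 / 8.74 ≈ 0.8856

PN ≈ 0.886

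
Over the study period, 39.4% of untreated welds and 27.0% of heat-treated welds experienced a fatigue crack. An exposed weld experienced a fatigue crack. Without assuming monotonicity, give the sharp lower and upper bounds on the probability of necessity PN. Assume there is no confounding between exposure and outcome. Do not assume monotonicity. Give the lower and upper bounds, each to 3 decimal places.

0.315 ≤ PN ≤ 1.000

p₁ = 0.394, p₀ = 0.27.
Under exogeneity alone the bounds on PN are max{0,(p₁−p₀)/p₁} ≤ PN ≤ min{1,(1−p₀)/p₁}.
  lower = (p₁ − p₀)/p₁ = 0.124 / 0.394 ≈ 0.3147
  upper = min{1, (1 − p₀)/p₁} = 0.73 / 0.394 ≈ 1.8528 → capped at 1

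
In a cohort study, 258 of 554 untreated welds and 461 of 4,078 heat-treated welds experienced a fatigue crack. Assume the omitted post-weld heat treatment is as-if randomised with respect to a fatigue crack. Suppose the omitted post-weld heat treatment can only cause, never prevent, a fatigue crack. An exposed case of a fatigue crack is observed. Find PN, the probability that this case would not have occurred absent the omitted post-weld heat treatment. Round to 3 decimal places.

p₁ = P(outcome | exposed) = 258/554 = 0.4657
p₀ = P(outcome | unexposed) = 461/4078 = 0.11305
Under exogeneity and monotonicity, PN = (p₁ − p₀) / p₁.
PN = (0.4657 − 0.11305) / 0.4657 = 0.35266 / 0.4657 ≈ 0.7573

PN ≈ 0.757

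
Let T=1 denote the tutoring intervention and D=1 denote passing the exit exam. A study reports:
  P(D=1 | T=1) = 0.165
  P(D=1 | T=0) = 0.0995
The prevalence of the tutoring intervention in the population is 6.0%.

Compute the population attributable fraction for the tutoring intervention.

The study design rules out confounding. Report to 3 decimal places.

Let p₁ = 0.165, p₀ = 0.0995.
Overall risk P(Y=1) = π·p₁ + (1−π)·p₀ = 0.06×0.165 + 0.94×0.0995 = 0.10343.
Under exogeneity, PAF = [P(Y=1) − p₀] / P(Y=1).
PAF = (0.10343 − 0.0995) / 0.10343 ≈ 0.0380

PAF ≈ 0.038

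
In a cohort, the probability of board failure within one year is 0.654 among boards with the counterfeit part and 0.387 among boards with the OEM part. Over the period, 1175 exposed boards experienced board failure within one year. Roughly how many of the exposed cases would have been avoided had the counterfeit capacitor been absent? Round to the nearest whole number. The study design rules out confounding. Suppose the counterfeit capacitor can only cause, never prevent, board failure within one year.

Let p₁ = 0.654, p₀ = 0.387.
PN = (p₁ − p₀)/p₁ = (0.654 − 0.387) / 0.654 ≈ 0.40826.
Attributable cases ≈ PN × (exposed cases) = 0.40826 × 1175 ≈ 479.70.

about 480 cases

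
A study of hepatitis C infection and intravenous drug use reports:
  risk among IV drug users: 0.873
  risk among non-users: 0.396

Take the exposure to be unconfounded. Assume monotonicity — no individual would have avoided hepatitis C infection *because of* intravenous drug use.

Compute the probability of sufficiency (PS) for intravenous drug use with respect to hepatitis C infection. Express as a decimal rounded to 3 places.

PS ≈ 0.790

Let p₁ = 0.873, p₀ = 0.396.
Under exogeneity and monotonicity, PS = (p₁ − p₀) / (1 − p₀).
PS = (0.873 − 0.396) / (1 − 0.396) = 0.477 / 0.604 ≈ 0.7897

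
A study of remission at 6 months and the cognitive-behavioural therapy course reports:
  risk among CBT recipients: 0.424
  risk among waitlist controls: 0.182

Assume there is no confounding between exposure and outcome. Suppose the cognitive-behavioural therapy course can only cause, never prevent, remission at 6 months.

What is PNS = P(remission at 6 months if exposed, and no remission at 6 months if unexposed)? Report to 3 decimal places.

PNS ≈ 0.242

Let p₁ = 0.424, p₀ = 0.182.
Under exogeneity and monotonicity, PNS = p₁ − p₀.
PNS = 0.424 − 0.182 = 0.242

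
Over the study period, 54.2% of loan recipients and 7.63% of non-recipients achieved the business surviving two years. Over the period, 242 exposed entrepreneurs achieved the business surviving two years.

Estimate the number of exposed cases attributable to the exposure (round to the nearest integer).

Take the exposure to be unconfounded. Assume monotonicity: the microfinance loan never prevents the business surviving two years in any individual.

p₁ = 0.542, p₀ = 0.0763.
PN = (p₁ − p₀)/p₁ = (0.542 − 0.0763) / 0.542 ≈ 0.85923.
Attributable cases ≈ PN × (exposed cases) = 0.85923 × 242 ≈ 207.93.

about 208 cases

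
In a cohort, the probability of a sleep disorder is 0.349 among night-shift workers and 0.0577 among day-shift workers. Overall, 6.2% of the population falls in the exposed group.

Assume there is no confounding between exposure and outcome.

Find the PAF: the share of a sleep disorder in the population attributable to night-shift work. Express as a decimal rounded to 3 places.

PAF ≈ 0.238

Let p₁ = 0.349, p₀ = 0.0577.
Overall risk P(Y=1) = π·p₁ + (1−π)·p₀ = 0.062×0.349 + 0.938×0.0577 = 0.075761.
Under exogeneity, PAF = [P(Y=1) − p₀] / P(Y=1).
PAF = (0.075761 − 0.0577) / 0.075761 ≈ 0.2384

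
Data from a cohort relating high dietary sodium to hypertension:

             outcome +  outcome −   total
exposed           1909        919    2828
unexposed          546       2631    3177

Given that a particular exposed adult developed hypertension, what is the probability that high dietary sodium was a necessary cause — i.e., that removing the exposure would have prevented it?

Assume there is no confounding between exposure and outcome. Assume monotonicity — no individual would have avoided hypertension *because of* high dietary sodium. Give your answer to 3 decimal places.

p₁ = P(outcome | exposed) = 1909/2828 = 0.67504
p₀ = P(outcome | unexposed) = 546/3177 = 0.17186
Under exogeneity and monotonicity, PN = (p₁ − p₀)/p₁.
PN = (0.67504 − 0.17186) / 0.67504 ≈ 0.7454

PN ≈ 0.745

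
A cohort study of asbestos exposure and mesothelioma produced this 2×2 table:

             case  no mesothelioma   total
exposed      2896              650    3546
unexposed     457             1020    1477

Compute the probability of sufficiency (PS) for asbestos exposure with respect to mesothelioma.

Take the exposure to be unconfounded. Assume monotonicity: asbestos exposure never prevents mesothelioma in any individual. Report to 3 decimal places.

p₁ = P(outcome | exposed) = 2896/3546 = 0.81669
p₀ = P(outcome | unexposed) = 457/1477 = 0.30941
Under exogeneity and monotonicity, PS = (p₁ − p₀)/(1 − p₀).
PS = (0.81669 − 0.30941) / 0.69059 ≈ 0.7346

PS ≈ 0.735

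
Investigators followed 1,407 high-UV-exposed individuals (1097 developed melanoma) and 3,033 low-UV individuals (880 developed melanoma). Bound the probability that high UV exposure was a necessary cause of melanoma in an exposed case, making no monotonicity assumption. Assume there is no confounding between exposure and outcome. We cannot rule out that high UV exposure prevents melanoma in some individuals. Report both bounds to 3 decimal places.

p₁ = P(outcome | exposed) = 1097/1407 = 0.77967
p₀ = P(outcome | unexposed) = 880/3033 = 0.29014
Under exogeneity alone the bounds on PN are max{0,(p₁−p₀)/p₁} ≤ PN ≤ min{1,(1−p₀)/p₁}.
  lower = (p₁ − p₀)/p₁ = 0.48953 / 0.77967 ≈ 0.6279
  upper = min{1, (1 − p₀)/p₁} = 0.70986 / 0.77967 ≈ 0.9105

0.628 ≤ PN ≤ 0.910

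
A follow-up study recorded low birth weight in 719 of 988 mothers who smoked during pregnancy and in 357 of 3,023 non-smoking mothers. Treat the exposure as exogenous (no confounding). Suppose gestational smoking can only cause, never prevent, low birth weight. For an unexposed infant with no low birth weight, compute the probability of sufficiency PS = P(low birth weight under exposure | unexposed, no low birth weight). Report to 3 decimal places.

p₁ = P(outcome | exposed) = 719/988 = 0.72773
p₀ = P(outcome | unexposed) = 357/3023 = 0.11809
Under exogeneity and monotonicity, PS = (p₁ − p₀) / (1 − p₀).
PS = (0.72773 − 0.11809) / (1 − 0.11809) = 0.60964 / 0.88191 ≈ 0.6913

PS ≈ 0.691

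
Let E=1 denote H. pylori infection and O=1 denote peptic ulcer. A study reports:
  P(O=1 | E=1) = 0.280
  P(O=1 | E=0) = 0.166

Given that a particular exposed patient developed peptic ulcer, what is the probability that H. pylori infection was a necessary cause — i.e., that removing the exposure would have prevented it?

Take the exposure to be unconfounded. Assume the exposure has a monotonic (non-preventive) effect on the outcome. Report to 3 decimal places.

Let p₁ = 0.28, p₀ = 0.166.
Under exogeneity and monotonicity, PN = (p₁ − p₀) / p₁.
PN = (0.28 − 0.166) / 0.28 = 0.114 / 0.28 ≈ 0.4071

PN ≈ 0.407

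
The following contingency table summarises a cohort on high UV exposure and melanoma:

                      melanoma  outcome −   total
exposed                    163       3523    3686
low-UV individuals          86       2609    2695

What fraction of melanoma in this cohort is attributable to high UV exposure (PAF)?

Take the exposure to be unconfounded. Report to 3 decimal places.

PAF ≈ 0.182

p₁ = P(outcome | exposed) = 163/3686 = 0.044221
p₀ = P(outcome | unexposed) = 86/2695 = 0.031911
Exposure prevalence π = 3686/6381 = 0.57765; overall risk P(Y=1) = 0.039022.
Under exogeneity, PAF = [P(Y=1) − p₀]/P(Y=1).
PAF = (0.039022 − 0.031911) / 0.039022 ≈ 0.1822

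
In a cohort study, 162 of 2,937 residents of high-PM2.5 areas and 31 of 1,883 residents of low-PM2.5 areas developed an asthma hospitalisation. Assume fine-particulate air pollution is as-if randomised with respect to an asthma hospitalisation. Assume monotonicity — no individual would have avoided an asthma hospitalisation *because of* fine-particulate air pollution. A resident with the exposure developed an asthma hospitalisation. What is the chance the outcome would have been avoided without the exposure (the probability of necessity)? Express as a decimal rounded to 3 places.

PN ≈ 0.702

p₁ = P(outcome | exposed) = 162/2937 = 0.055158
p₀ = P(outcome | unexposed) = 31/1883 = 0.016463
Under exogeneity and monotonicity, PN = (p₁ − p₀) / p₁.
PN = (0.055158 − 0.016463) / 0.055158 = 0.038695 / 0.055158 ≈ 0.7015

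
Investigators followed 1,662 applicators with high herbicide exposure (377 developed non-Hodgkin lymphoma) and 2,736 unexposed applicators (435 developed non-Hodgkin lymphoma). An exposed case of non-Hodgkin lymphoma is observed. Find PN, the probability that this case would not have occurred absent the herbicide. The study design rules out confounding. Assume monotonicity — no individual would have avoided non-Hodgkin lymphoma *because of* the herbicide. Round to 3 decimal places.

p₁ = P(outcome | exposed) = 377/1662 = 0.22684
p₀ = P(outcome | unexposed) = 435/2736 = 0.15899
Under exogeneity and monotonicity, PN = (p₁ − p₀) / p₁.
PN = (0.22684 − 0.15899) / 0.22684 = 0.067844 / 0.22684 ≈ 0.2991

PN ≈ 0.299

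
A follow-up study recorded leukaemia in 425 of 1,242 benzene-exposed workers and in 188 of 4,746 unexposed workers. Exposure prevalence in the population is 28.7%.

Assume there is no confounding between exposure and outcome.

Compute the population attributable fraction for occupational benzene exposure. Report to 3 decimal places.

p₁ = P(outcome | exposed) = 425/1242 = 0.34219
p₀ = P(outcome | unexposed) = 188/4746 = 0.039612
Overall risk P(Y=1) = π·p₁ + (1−π)·p₀ = 0.287×0.34219 + 0.713×0.039612 = 0.12645.
Under exogeneity, PAF = [P(Y=1) − p₀] / P(Y=1).
PAF = (0.12645 − 0.039612) / 0.12645 ≈ 0.6867

PAF ≈ 0.687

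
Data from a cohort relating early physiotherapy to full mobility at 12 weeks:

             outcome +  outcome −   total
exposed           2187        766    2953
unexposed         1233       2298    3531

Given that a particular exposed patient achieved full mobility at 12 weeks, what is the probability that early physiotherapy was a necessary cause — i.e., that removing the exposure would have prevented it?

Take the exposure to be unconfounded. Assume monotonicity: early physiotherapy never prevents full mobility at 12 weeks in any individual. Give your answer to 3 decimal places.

p₁ = P(outcome | exposed) = 2187/2953 = 0.7406
p₀ = P(outcome | unexposed) = 1233/3531 = 0.34919
Under exogeneity and monotonicity, PN = (p₁ − p₀)/p₁.
PN = (0.7406 − 0.34919) / 0.7406 ≈ 0.5285

PN ≈ 0.529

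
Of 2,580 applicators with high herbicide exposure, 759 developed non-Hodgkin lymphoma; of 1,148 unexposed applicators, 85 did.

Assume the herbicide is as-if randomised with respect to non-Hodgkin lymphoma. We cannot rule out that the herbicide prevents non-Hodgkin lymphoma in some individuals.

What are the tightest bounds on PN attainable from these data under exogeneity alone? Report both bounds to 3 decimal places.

p₁ = P(outcome | exposed) = 759/2580 = 0.29419
p₀ = P(outcome | unexposed) = 85/1148 = 0.074042
Under exogeneity alone the bounds on PN are max{0,(p₁−p₀)/p₁} ≤ PN ≤ min{1,(1−p₀)/p₁}.
  lower = (p₁ − p₀)/p₁ = 0.22014 / 0.29419 ≈ 0.7483
  upper = min{1, (1 − p₀)/p₁} = 0.92596 / 0.29419 ≈ 3.1475 → capped at 1

0.748 ≤ PN ≤ 1.000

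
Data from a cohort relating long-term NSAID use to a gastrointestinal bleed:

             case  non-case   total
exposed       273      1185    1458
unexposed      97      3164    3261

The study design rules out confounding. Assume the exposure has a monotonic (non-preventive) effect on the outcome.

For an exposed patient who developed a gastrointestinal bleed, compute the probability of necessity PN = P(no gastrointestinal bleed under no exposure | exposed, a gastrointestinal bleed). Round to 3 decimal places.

p₁ = P(outcome | exposed) = 273/1458 = 0.18724
p₀ = P(outcome | unexposed) = 97/3261 = 0.029745
Under exogeneity and monotonicity, PN = (p₁ − p₀) / p₁.
PN = (0.18724 − 0.029745) / 0.18724 = 0.1575 / 0.18724 ≈ 0.8411

PN ≈ 0.841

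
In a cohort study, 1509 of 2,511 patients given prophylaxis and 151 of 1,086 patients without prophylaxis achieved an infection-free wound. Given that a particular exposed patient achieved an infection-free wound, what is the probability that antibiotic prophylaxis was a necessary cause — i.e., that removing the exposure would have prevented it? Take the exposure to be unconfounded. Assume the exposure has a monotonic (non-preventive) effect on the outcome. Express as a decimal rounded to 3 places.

PN ≈ 0.769

p₁ = P(outcome | exposed) = 1509/2511 = 0.60096
p₀ = P(outcome | unexposed) = 151/1086 = 0.13904
Under exogeneity and monotonicity, PN = (p₁ − p₀) / p₁.
PN = (0.60096 − 0.13904) / 0.60096 = 0.46191 / 0.60096 ≈ 0.7686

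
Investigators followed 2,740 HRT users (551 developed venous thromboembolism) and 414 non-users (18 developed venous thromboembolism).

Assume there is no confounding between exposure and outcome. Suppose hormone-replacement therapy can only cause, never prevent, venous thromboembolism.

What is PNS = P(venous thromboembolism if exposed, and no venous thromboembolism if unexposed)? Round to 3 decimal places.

PNS ≈ 0.158

p₁ = P(outcome | exposed) = 551/2740 = 0.20109
p₀ = P(outcome | unexposed) = 18/414 = 0.043478
Under exogeneity and monotonicity, PNS = p₁ − p₀.
PNS = 0.20109 − 0.043478 = 0.15762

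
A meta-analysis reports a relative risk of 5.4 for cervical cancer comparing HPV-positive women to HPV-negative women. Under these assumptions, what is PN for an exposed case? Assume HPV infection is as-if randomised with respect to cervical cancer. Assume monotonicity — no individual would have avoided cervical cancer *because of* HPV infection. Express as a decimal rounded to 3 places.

PN ≈ 0.815

Under exogeneity and monotonicity, PN = (RR − 1) / RR = 1 − 1/RR.
PN = (5.4 − 1) / 5.4 = 4.4 / 5.4 ≈ 0.8148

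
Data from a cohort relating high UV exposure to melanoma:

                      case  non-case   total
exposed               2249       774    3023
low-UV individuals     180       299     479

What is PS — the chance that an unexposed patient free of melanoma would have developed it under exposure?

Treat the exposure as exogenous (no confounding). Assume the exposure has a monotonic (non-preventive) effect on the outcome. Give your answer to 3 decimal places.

PS ≈ 0.590

p₁ = P(outcome | exposed) = 2249/3023 = 0.74396
p₀ = P(outcome | unexposed) = 180/479 = 0.37578
Under exogeneity and monotonicity, PS = (p₁ − p₀) / (1 − p₀).
PS = (0.74396 − 0.37578) / (1 − 0.37578) = 0.36818 / 0.62422 ≈ 0.5898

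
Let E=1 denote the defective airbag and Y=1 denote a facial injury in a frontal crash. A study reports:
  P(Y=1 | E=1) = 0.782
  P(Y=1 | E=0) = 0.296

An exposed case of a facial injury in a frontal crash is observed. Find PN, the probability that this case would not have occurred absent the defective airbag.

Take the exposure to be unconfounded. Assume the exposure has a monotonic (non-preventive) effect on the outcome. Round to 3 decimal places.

PN ≈ 0.621

Let p₁ = 0.782, p₀ = 0.296.
Under exogeneity and monotonicity, PN = (p₁ − p₀) / p₁.
PN = (0.782 − 0.296) / 0.782 = 0.486 / 0.782 ≈ 0.6215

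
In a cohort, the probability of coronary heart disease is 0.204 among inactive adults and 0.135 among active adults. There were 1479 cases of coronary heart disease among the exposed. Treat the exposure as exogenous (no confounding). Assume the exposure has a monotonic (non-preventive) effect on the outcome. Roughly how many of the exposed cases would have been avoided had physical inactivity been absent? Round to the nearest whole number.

Let p₁ = 0.204, p₀ = 0.135.
PN = (p₁ − p₀)/p₁ = (0.204 − 0.135) / 0.204 ≈ 0.33824.
Attributable cases ≈ PN × (exposed cases) = 0.33824 × 1479 ≈ 500.25.

about 500 cases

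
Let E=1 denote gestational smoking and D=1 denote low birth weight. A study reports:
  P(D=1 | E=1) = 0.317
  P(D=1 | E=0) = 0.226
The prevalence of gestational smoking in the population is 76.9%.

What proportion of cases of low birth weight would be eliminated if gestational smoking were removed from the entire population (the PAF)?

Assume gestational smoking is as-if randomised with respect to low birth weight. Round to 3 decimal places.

Let p₁ = 0.317, p₀ = 0.226.
Overall risk P(Y=1) = π·p₁ + (1−π)·p₀ = 0.769×0.317 + 0.231×0.226 = 0.29598.
Under exogeneity, PAF = [P(Y=1) − p₀] / P(Y=1).
PAF = (0.29598 − 0.226) / 0.29598 ≈ 0.2364

PAF ≈ 0.236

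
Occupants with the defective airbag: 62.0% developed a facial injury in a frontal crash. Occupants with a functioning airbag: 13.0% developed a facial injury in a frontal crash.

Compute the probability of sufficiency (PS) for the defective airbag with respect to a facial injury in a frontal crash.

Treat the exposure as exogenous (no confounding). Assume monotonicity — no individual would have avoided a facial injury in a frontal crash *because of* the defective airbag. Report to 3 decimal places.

PS ≈ 0.563

p₁ = 0.62, p₀ = 0.13.
Under exogeneity and monotonicity, PS = (p₁ − p₀) / (1 − p₀).
PS = (0.62 − 0.13) / (1 − 0.13) = 0.49 / 0.87 ≈ 0.5632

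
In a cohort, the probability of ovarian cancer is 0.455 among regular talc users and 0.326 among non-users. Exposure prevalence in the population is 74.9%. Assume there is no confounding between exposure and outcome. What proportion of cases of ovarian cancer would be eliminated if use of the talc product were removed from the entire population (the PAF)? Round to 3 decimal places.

PAF ≈ 0.229

Let p₁ = 0.455, p₀ = 0.326.
Overall risk P(Y=1) = π·p₁ + (1−π)·p₀ = 0.749×0.455 + 0.251×0.326 = 0.42262.
Under exogeneity, PAF = [P(Y=1) − p₀] / P(Y=1).
PAF = (0.42262 − 0.326) / 0.42262 ≈ 0.2286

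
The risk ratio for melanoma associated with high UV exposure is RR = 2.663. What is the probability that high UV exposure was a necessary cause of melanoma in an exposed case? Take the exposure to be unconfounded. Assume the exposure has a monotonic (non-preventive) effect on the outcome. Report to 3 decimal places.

Under exogeneity and monotonicity, PN = (RR − 1) / RR = 1 − 1/RR.
PN = (2.663 − 1) / 2.663 = 1.663 / 2.663 ≈ 0.6245

PN ≈ 0.624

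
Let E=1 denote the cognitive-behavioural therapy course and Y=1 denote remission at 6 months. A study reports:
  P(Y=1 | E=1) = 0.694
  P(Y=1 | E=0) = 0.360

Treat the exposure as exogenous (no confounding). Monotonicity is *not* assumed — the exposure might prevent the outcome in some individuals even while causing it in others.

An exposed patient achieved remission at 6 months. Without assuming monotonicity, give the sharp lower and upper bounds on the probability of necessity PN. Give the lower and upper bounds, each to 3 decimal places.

Let p₁ = 0.694, p₀ = 0.36.
Under exogeneity alone the bounds on PN are max{0,(p₁−p₀)/p₁} ≤ PN ≤ min{1,(1−p₀)/p₁}.
  lower = (p₁ − p₀)/p₁ = 0.334 / 0.694 ≈ 0.4813
  upper = min{1, (1 − p₀)/p₁} = 0.64 / 0.694 ≈ 0.9222

0.481 ≤ PN ≤ 0.922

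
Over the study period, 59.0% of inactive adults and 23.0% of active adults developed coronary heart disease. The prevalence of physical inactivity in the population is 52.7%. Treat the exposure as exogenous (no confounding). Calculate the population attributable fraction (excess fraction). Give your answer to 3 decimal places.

PAF ≈ 0.452

p₁ = 0.59, p₀ = 0.23.
Overall risk P(Y=1) = π·p₁ + (1−π)·p₀ = 0.527×0.59 + 0.473×0.23 = 0.41972.
Under exogeneity, PAF = [P(Y=1) − p₀] / P(Y=1).
PAF = (0.41972 − 0.23) / 0.41972 ≈ 0.4520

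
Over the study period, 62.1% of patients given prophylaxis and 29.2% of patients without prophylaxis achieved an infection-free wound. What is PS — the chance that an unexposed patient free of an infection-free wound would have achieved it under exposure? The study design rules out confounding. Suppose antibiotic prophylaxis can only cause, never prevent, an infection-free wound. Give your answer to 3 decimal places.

p₁ = 0.621, p₀ = 0.292.
Under exogeneity and monotonicity, PS = (p₁ − p₀) / (1 − p₀).
PS = (0.621 − 0.292) / (1 − 0.292) = 0.329 / 0.708 ≈ 0.4647

PS ≈ 0.465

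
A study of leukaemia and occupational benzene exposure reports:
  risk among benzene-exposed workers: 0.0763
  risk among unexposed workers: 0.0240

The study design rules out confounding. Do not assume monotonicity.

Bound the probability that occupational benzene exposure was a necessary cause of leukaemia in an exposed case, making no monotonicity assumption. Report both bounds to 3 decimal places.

Let p₁ = 0.0763, p₀ = 0.024.
Under exogeneity alone the bounds on PN are max{0,(p₁−p₀)/p₁} ≤ PN ≤ min{1,(1−p₀)/p₁}.
  lower = (p₁ − p₀)/p₁ = 0.0523 / 0.0763 ≈ 0.6855
  upper = min{1, (1 − p₀)/p₁} = 0.976 / 0.0763 ≈ 12.7916 → capped at 1

0.685 ≤ PN ≤ 1.000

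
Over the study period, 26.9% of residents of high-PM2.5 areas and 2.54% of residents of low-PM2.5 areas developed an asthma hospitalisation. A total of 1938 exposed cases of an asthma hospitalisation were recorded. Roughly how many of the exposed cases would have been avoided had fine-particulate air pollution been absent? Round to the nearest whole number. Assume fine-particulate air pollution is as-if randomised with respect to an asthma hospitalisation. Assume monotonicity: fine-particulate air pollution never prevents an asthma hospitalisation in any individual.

about 1755 cases

p₁ = 0.269, p₀ = 0.0254.
PN = (p₁ − p₀)/p₁ = (0.269 − 0.0254) / 0.269 ≈ 0.90558.
Attributable cases ≈ PN × (exposed cases) = 0.90558 × 1938 ≈ 1755.01.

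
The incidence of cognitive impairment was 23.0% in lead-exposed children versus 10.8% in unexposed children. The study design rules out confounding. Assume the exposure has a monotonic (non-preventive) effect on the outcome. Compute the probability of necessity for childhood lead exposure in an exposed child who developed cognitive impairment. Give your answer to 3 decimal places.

p₁ = 0.23, p₀ = 0.108.
Under exogeneity and monotonicity, PN = (p₁ − p₀) / p₁.
PN = (0.23 − 0.108) / 0.23 = 0.122 / 0.23 ≈ 0.5304

PN ≈ 0.530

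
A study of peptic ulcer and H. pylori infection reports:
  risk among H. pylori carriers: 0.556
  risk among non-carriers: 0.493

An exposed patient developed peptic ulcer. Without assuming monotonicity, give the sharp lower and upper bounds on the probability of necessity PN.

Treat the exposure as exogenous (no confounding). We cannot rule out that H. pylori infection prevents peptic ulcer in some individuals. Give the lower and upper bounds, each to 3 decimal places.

0.113 ≤ PN ≤ 0.912

Let p₁ = 0.556, p₀ = 0.493.
Under exogeneity alone the bounds on PN are max{0,(p₁−p₀)/p₁} ≤ PN ≤ min{1,(1−p₀)/p₁}.
  lower = (p₁ − p₀)/p₁ = 0.063 / 0.556 ≈ 0.1133
  upper = min{1, (1 − p₀)/p₁} = 0.507 / 0.556 ≈ 0.9119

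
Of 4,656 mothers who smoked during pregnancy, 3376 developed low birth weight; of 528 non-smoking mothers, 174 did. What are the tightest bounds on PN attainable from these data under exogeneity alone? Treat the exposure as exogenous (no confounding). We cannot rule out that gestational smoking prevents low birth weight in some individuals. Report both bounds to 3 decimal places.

p₁ = P(outcome | exposed) = 3376/4656 = 0.72509
p₀ = P(outcome | unexposed) = 174/528 = 0.32955
Under exogeneity alone the bounds on PN are max{0,(p₁−p₀)/p₁} ≤ PN ≤ min{1,(1−p₀)/p₁}.
  lower = (p₁ − p₀)/p₁ = 0.39554 / 0.72509 ≈ 0.5455
  upper = min{1, (1 − p₀)/p₁} = 0.67045 / 0.72509 ≈ 0.9247

0.546 ≤ PN ≤ 0.925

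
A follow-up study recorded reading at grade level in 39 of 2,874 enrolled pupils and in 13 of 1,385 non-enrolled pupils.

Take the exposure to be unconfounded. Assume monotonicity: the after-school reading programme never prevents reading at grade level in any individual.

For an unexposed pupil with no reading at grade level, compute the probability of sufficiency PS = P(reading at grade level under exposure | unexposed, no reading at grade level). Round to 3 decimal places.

PS ≈ 0.004

p₁ = P(outcome | exposed) = 39/2874 = 0.01357
p₀ = P(outcome | unexposed) = 13/1385 = 0.0093863
Under exogeneity and monotonicity, PS = (p₁ − p₀) / (1 − p₀).
PS = (0.01357 − 0.0093863) / (1 − 0.0093863) = 0.0041837 / 0.99061 ≈ 0.0042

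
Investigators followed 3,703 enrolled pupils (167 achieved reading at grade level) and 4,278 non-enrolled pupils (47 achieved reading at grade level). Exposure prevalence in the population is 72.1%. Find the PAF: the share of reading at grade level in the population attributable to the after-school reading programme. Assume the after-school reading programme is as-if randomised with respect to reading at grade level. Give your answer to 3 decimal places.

p₁ = P(outcome | exposed) = 167/3703 = 0.045099
p₀ = P(outcome | unexposed) = 47/4278 = 0.010986
Overall risk P(Y=1) = π·p₁ + (1−π)·p₀ = 0.721×0.045099 + 0.279×0.010986 = 0.035581.
Under exogeneity, PAF = [P(Y=1) − p₀] / P(Y=1).
PAF = (0.035581 − 0.010986) / 0.035581 ≈ 0.6912

PAF ≈ 0.691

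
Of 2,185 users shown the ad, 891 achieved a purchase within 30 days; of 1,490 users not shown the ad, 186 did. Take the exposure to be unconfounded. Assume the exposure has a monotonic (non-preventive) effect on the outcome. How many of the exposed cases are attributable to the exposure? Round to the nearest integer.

about 618 cases

p₁ = P(outcome | exposed) = 891/2185 = 0.40778
p₀ = P(outcome | unexposed) = 186/1490 = 0.12483
PN = (p₁ − p₀)/p₁ = (0.40778 − 0.12483) / 0.40778 ≈ 0.69387.
Attributable cases ≈ PN × (exposed cases) = 0.69387 × 891 ≈ 618.24.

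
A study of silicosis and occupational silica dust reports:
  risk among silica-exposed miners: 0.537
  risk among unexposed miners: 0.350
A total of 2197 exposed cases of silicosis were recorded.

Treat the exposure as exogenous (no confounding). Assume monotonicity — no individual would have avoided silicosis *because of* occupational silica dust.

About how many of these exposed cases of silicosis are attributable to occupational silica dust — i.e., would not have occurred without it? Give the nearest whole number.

about 765 cases

Let p₁ = 0.537, p₀ = 0.35.
PN = (p₁ − p₀)/p₁ = (0.537 − 0.35) / 0.537 ≈ 0.34823.
Attributable cases ≈ PN × (exposed cases) = 0.34823 × 2197 ≈ 765.06.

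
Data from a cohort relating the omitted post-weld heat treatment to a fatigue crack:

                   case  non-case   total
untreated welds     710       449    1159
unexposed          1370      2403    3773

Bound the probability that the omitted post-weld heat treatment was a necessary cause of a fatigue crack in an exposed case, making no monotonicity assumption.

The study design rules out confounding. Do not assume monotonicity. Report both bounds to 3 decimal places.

p₁ = P(outcome | exposed) = 710/1159 = 0.6126
p₀ = P(outcome | unexposed) = 1370/3773 = 0.36311
Under exogeneity alone the bounds on PN are max{0,(p₁−p₀)/p₁} ≤ PN ≤ min{1,(1−p₀)/p₁}.
  lower = (p₁ − p₀)/p₁ = 0.24949 / 0.6126 ≈ 0.4073
  upper = min{1, (1 − p₀)/p₁} = 0.63689 / 0.6126 ≈ 1.0397 → capped at 1

0.407 ≤ PN ≤ 1.000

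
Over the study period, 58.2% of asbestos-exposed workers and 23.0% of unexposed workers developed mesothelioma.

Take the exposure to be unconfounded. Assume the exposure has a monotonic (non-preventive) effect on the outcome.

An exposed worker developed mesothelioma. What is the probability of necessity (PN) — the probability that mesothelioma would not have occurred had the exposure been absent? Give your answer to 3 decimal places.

p₁ = 0.582, p₀ = 0.23.
Under exogeneity and monotonicity, PN = (p₁ − p₀) / p₁.
PN = (0.582 − 0.23) / 0.582 = 0.352 / 0.582 ≈ 0.6048

PN ≈ 0.605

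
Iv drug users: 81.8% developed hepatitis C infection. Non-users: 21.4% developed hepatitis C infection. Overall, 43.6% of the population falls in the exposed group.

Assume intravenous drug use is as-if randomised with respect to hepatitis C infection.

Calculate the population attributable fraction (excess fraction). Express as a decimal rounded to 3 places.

PAF ≈ 0.552

p₁ = 0.818, p₀ = 0.214.
Overall risk P(Y=1) = π·p₁ + (1−π)·p₀ = 0.436×0.818 + 0.564×0.214 = 0.47734.
Under exogeneity, PAF = [P(Y=1) − p₀] / P(Y=1).
PAF = (0.47734 − 0.214) / 0.47734 ≈ 0.5517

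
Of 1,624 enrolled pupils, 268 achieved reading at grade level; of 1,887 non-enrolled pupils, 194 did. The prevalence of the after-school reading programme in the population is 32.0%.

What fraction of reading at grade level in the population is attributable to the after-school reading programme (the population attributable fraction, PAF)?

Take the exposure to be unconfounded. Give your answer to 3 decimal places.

PAF ≈ 0.162

p₁ = P(outcome | exposed) = 268/1624 = 0.16502
p₀ = P(outcome | unexposed) = 194/1887 = 0.10281
Overall risk P(Y=1) = π·p₁ + (1−π)·p₀ = 0.32×0.16502 + 0.68×0.10281 = 0.12272.
Under exogeneity, PAF = [P(Y=1) − p₀] / P(Y=1).
PAF = (0.12272 − 0.10281) / 0.12272 ≈ 0.1622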